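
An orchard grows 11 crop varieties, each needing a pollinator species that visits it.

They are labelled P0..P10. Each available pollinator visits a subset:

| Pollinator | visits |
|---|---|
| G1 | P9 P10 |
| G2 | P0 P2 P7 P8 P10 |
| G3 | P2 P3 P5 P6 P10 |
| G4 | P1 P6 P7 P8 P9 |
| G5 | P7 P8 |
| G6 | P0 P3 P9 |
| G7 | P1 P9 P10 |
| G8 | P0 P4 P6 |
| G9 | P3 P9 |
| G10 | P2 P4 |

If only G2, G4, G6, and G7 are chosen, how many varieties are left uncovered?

Union of G2, G4, G6, G7 = {P0, P1, P2, P3, P6, P7, P8, P9, P10}.
Not covered: P4, P5 — 2 varieties.

2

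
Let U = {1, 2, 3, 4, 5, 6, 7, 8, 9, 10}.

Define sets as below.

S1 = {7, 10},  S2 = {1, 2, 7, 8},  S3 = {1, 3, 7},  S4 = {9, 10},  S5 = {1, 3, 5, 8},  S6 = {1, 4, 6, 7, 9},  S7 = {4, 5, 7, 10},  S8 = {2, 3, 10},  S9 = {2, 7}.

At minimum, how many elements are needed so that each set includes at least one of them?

3

The 3 elements {3, 7, 10} hit every set.
The sets S4, S5, S9 are pairwise disjoint, so any hitting set needs a separate element for each — at least 3. Hence 3 is optimal.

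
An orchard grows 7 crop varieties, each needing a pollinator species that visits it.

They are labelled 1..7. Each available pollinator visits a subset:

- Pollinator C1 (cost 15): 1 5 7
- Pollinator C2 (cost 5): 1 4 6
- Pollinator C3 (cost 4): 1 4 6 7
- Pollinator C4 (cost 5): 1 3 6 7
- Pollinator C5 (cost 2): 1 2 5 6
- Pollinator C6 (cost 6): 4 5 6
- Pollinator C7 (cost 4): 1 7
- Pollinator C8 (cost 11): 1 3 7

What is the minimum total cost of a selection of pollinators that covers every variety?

C3, C4, C5 together cover every variety (C3 ∪ C4 ∪ C5 = {1, 2, 3, 4, 5, 6, 7}); total cost 4 + 5 + 2 = 11.
No covering selection has total cost below 11.

11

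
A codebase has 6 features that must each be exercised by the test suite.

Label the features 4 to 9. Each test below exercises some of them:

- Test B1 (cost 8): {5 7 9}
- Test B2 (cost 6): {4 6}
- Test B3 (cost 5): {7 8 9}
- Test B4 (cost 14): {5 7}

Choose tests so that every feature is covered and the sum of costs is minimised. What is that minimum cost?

19

B1, B2, B3 together cover every feature (B1 ∪ B2 ∪ B3 = {4, 5, 6, 7, 8, 9}); total cost 8 + 6 + 5 = 19.
No covering selection has total cost below 19.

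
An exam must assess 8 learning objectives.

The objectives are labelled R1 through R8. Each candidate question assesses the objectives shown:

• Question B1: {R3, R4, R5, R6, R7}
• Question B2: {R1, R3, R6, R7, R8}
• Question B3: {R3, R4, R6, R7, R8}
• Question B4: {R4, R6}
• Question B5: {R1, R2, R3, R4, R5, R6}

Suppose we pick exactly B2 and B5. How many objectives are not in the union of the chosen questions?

Union of B2, B5 = {R1, R2, R3, R4, R5, R6, R7, R8} — that's every objective, so 0 are uncovered.

0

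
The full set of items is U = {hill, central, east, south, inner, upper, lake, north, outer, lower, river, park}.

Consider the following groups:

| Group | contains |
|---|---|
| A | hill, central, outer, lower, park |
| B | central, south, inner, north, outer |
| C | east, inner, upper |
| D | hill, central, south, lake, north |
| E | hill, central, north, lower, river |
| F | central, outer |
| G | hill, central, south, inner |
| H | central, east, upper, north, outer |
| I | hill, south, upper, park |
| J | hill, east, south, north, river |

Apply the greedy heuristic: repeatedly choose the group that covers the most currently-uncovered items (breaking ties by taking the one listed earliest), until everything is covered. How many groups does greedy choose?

4

Greedy: pick A (covers 5 new) → pick J (covers 4 new) → pick C (covers 2 new) → pick D (covers 1 new). Total picks: 4.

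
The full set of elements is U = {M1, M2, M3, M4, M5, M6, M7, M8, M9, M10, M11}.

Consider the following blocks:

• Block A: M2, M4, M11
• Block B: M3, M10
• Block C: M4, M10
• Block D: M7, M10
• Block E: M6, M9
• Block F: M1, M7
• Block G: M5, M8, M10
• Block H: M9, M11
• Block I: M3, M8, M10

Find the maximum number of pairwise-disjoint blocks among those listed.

A, B, E, F are pairwise disjoint (A={M2,M4,M11}; B={M3,M10}; E={M6,M9}; F={M1,M7}).
Every remaining block overlaps one of these, and no 5 of the listed blocks are pairwise disjoint, so 4 is the maximum.

4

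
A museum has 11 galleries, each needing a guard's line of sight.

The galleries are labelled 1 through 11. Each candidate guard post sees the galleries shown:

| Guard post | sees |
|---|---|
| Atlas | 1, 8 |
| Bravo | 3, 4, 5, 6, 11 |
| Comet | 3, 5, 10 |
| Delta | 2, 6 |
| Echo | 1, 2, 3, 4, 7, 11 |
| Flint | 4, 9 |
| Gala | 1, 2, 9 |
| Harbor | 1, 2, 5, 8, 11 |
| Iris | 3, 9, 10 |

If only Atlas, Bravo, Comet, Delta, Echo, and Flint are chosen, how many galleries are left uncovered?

0

Union of Atlas, Bravo, Comet, Delta, Echo, Flint = {1, 2, 3, 4, 5, 6, 7, 8, 9, 10, 11} — that's every gallery, so 0 are uncovered.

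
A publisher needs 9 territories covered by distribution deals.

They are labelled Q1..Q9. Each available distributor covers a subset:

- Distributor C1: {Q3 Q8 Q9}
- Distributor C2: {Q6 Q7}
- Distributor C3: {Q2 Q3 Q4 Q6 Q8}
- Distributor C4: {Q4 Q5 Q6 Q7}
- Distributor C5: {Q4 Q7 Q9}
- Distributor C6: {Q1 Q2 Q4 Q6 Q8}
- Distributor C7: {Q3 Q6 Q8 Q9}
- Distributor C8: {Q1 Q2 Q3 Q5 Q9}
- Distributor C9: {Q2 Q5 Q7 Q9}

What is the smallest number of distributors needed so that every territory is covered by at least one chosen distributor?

C4 and C6 and C8 together: C4 ∪ C6 ∪ C8 = {Q1, Q2, Q3, Q4, Q5, Q6, Q7, Q8, Q9} — every territory is covered.
No 2 of the 9 distributors cover everything (all 36 combinations miss at least one territory), so 3 is optimal.

3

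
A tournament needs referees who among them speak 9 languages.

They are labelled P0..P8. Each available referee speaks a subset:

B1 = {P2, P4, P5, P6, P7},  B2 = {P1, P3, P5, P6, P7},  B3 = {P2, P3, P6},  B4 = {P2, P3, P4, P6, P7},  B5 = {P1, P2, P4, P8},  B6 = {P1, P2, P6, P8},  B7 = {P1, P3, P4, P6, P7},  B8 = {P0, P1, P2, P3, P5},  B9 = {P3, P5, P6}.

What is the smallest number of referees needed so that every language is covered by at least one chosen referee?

3

Take {B4, B5, B8}. Their union is {P0, P1, P2, P3, P4, P5, P6, P7, P8}, which is all 9 languages.
Only B8 contains P0, so B8 is forced; the remaining 4 languages need at least 2 more referees (each remaining referee adds at most 3) — so at least 3 referees are needed, and 3 is optimal.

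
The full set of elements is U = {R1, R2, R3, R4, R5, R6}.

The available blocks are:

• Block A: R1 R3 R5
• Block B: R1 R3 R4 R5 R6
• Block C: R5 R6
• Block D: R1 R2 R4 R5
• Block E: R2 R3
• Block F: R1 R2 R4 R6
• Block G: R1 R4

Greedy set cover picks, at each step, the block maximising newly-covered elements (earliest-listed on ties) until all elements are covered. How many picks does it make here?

Greedy: pick B (covers 5 new) → pick D (covers 1 new). Total picks: 2.

2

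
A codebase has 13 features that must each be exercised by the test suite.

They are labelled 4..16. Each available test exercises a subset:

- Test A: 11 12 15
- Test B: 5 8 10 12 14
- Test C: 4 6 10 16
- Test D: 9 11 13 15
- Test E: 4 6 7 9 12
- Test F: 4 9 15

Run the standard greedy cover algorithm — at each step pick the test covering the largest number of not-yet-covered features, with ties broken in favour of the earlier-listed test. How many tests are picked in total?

4

Greedy: pick B (covers 5 new) → pick D (covers 4 new) → pick C (covers 3 new) → pick E (covers 1 new). Total picks: 4.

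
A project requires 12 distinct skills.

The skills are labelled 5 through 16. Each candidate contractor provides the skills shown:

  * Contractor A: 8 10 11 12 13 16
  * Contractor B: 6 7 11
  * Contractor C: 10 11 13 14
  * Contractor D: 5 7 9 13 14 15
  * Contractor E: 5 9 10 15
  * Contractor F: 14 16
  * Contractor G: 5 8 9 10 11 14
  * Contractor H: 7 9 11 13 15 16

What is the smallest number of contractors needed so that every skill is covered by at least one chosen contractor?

3

Take {A, B, D}. Their union is {5, 6, 7, 8, 9, 10, 11, 12, 13, 14, 15, 16}, which is all 12 skills.
Only B contains 6, so B is forced; the remaining 9 skills need at least 2 more contractors (each remaining contractor adds at most 5) — so at least 3 contractors are needed, and 3 is optimal.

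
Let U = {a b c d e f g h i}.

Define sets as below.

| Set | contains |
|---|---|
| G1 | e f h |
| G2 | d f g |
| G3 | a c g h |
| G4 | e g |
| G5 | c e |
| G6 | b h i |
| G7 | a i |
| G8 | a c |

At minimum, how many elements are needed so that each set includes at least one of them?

T = {a, e, g, i} meets every set (each contains at least one member of T), and |T| = 4.
No choice of 3 elements meets every set, so 4 is the minimum.

4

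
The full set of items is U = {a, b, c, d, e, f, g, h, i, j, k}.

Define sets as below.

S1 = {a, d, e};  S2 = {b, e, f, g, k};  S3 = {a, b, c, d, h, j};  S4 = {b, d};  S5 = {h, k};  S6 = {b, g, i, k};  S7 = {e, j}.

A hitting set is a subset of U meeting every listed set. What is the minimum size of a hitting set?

3

T = {d, j, k} meets every set (each contains at least one member of T), and |T| = 3.
The sets S4, S5, S7 are pairwise disjoint, so any hitting set needs a separate item for each — at least 3. Hence 3 is optimal.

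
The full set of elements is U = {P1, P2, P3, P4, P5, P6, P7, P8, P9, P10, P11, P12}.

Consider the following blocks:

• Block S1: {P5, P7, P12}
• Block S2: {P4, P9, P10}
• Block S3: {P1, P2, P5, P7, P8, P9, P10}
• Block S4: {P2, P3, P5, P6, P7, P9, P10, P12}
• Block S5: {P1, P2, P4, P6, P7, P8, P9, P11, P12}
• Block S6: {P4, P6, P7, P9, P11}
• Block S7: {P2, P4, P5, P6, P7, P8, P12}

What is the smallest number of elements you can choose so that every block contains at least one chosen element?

2

H = {P7, P10} meets every block (each contains at least one member of H), and |H| = 2.
The blocks S1, S2 are pairwise disjoint, so any hitting set needs a separate element for each — at least 2. Hence 2 is optimal.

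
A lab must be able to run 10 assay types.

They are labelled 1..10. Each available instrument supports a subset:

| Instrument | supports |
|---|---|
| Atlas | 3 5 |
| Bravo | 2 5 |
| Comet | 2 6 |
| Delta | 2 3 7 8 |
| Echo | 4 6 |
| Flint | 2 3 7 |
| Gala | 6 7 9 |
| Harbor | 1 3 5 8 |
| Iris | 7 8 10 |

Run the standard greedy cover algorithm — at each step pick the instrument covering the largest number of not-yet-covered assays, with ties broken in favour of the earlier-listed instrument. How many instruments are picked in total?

Greedy: pick Delta (covers 4 new) → pick Echo (covers 2 new) → pick Harbor (covers 2 new) → pick Gala (covers 1 new) → pick Iris (covers 1 new). Total picks: 5.

5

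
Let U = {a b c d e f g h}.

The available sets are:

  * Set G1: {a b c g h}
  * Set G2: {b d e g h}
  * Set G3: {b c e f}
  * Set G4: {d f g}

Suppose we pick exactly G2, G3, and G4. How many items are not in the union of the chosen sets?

Union of G2, G3, G4 = {b, c, d, e, f, g, h}.
Not covered: a — 1 item.

1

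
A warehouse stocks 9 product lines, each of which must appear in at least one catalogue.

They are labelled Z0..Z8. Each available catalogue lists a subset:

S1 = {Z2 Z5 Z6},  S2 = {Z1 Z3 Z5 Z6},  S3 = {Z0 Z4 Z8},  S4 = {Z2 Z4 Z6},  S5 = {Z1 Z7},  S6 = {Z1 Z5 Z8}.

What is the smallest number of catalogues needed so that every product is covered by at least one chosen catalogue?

4

Take {S1, S2, S3, S5}. Their union is {Z0, Z1, Z2, Z3, Z4, Z5, Z6, Z7, Z8}, which is all 9 products.
Only S5 contains Z7, so S5 is forced; the remaining 7 products need at least 3 more catalogues (each remaining catalogue adds at most 3) — so at least 4 catalogues are needed, and 4 is optimal.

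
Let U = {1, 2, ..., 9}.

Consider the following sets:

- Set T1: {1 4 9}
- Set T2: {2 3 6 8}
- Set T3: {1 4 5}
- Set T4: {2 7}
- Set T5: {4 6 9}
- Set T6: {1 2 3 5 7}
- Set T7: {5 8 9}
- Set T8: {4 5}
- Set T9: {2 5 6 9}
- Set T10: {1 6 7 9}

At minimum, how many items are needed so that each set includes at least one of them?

The 3 items {2, 4, 9} hit every set.
No choice of 2 items meets every set, so 3 is the minimum.

3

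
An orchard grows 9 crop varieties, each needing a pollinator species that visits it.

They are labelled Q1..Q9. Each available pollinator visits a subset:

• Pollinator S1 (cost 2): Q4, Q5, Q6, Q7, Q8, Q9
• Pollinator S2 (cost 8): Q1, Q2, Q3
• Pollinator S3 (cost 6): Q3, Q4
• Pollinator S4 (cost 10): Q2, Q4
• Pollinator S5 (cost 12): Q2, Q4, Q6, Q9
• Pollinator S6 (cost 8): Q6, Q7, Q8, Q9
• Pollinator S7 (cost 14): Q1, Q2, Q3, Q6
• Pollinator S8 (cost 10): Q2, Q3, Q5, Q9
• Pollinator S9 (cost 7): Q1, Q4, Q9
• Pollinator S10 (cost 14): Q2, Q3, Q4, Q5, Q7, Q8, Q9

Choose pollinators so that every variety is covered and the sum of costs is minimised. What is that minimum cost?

10

S1, S2 together cover every variety (S1 ∪ S2 = {Q1, Q2, Q3, Q4, Q5, Q6, Q7, Q8, Q9}); total cost 2 + 8 = 10.
No covering selection has total cost below 10.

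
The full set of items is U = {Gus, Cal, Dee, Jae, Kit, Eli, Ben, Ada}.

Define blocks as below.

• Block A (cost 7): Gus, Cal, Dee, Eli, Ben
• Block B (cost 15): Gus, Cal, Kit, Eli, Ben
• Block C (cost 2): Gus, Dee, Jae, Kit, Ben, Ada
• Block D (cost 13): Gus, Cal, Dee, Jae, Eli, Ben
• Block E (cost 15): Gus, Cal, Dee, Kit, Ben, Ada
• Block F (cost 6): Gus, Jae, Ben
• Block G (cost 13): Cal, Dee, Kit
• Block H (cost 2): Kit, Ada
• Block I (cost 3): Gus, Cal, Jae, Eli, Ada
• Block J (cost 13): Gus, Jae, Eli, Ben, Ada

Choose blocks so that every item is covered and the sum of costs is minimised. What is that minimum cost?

5

C, I together cover every item (C ∪ I = {Gus, Cal, Dee, Jae, Kit, Eli, Ben, Ada}); total cost 2 + 3 = 5.
No covering selection has total cost below 5.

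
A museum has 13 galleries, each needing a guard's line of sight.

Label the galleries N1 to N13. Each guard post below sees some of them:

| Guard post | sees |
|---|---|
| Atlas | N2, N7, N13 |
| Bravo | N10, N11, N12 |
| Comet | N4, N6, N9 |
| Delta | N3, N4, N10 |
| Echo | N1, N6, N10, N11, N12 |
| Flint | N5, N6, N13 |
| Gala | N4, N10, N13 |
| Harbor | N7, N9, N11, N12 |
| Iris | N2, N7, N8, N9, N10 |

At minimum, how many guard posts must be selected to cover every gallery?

4

Take {Delta, Echo, Flint, Iris}. Their union is {N1, N2, N3, N4, N5, N6, N7, N8, N9, N10, N11, N12, N13}, which is all 13 galleries.
Only Delta contains N3, so Delta is forced; the remaining 10 galleries need at least 3 more guard posts (each remaining guard post adds at most 4) — so at least 4 guard posts are needed, and 4 is optimal.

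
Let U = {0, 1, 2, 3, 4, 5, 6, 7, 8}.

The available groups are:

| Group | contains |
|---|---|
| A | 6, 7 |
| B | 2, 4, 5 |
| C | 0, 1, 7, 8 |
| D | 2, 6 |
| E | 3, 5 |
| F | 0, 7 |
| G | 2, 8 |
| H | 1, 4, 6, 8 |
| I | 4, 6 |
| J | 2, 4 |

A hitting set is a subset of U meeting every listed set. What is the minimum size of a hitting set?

Take T = {2, 3, 6, 7}. Each listed group contains at least one of these, so T is a hitting set of size 4.
The groups E, F, G, I are pairwise disjoint, so any hitting set needs a separate point for each — at least 4. Hence 4 is optimal.

4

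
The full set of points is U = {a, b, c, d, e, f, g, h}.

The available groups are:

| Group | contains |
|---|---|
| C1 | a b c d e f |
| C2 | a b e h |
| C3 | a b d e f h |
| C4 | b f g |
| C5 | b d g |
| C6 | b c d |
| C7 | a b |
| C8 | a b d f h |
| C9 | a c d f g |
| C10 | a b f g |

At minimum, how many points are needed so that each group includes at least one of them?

T = {a, b} meets every group (each contains at least one member of T), and |T| = 2.
No single point lies in every group, so at least 2 are needed and 2 is optimal.

2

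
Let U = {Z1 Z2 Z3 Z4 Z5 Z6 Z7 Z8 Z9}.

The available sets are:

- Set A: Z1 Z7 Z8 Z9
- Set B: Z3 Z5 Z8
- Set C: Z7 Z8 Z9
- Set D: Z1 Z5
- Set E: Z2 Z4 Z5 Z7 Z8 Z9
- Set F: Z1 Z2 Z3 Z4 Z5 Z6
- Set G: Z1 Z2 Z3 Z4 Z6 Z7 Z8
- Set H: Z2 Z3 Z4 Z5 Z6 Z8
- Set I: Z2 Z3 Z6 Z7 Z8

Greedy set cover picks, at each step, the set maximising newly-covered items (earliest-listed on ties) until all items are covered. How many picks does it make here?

Greedy: pick G (covers 7 new) → pick E (covers 2 new). Total picks: 2.

2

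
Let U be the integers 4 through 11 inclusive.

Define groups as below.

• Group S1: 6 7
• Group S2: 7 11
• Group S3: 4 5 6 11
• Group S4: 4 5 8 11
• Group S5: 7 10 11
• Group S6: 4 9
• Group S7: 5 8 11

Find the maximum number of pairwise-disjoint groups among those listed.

3

S1, S6, S7 are pairwise disjoint (S1={6,7}; S6={4,9}; S7={5,8,11}).
Every remaining group overlaps one of these, and no 4 of the listed groups are pairwise disjoint, so 3 is the maximum.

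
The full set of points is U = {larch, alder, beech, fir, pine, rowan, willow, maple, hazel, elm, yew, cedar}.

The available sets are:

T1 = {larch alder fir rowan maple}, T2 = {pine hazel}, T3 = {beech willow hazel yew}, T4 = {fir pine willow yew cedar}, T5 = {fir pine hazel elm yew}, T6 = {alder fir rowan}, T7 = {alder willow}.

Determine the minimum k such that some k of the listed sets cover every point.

4

T1 and T3 and T4 and T5 together: T1 ∪ T3 ∪ T4 ∪ T5 = {larch, alder, beech, fir, pine, rowan, willow, maple, hazel, elm, yew, cedar} — every point is covered.
No 3 of the 7 sets cover everything (all 35 combinations miss at least one point), so 4 is optimal.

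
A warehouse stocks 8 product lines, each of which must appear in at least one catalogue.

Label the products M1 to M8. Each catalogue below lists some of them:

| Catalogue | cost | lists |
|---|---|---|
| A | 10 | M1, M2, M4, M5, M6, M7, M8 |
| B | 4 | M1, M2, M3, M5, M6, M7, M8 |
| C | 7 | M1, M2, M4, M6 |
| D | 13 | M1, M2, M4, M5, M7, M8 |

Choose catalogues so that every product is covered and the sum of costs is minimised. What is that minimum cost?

11

B, C together cover every product (B ∪ C = {M1, M2, M3, M4, M5, M6, M7, M8}); total cost 4 + 7 = 11.
No covering selection has total cost below 11.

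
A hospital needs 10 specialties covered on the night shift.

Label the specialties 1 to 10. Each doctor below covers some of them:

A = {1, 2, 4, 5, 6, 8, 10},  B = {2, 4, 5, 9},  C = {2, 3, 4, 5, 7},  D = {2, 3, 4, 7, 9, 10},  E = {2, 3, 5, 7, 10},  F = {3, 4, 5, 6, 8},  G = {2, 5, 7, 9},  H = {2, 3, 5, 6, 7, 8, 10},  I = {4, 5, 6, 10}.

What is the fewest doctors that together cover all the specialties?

2

A and D together: A ∪ D = {1, 2, 3, 4, 5, 6, 7, 8, 9, 10} — every specialty is covered.
No single doctor has all 10 specialties (the largest, A, has 7), so 2 is optimal.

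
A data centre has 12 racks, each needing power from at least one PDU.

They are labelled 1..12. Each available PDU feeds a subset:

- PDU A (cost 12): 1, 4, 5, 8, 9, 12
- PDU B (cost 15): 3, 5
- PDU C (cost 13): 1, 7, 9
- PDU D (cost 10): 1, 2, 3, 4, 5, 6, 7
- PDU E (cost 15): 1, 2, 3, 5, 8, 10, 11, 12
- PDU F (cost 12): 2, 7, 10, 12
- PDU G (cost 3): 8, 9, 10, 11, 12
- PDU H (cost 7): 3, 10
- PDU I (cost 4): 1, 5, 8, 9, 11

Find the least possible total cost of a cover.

13

D, G together cover every rack (D ∪ G = {1, 2, 3, 4, 5, 6, 7, 8, 9, 10, 11, 12}); total cost 10 + 3 = 13.
No covering selection has total cost below 13.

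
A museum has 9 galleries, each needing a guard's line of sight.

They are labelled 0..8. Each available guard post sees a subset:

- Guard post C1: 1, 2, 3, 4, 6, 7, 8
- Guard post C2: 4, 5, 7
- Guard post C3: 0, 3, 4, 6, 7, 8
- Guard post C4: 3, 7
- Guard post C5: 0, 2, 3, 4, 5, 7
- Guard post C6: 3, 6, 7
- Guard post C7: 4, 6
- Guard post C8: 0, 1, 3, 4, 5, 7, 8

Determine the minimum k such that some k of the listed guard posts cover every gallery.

C1 and C5 together: C1 ∪ C5 = {0, 1, 2, 3, 4, 5, 6, 7, 8} — every gallery is covered.
No single guard post has all 9 galleries (the largest, C1, has 7), so 2 is optimal.

2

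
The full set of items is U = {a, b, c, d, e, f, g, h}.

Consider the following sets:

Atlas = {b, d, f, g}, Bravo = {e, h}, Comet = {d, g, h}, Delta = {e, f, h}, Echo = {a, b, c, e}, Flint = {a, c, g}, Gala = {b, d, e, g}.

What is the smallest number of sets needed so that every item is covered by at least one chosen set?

3

Atlas and Delta and Echo together: Atlas ∪ Delta ∪ Echo = {a, b, c, d, e, f, g, h} — every item is covered.
No 2 of the 7 sets cover everything (all 21 combinations miss at least one item), so 3 is optimal.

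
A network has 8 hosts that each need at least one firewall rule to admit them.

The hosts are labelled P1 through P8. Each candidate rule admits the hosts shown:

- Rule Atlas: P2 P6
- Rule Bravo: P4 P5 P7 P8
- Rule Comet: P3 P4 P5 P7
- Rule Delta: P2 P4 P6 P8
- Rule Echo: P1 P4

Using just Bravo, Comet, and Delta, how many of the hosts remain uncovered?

1

Union of Bravo, Comet, Delta = {P2, P3, P4, P5, P6, P7, P8}.
Not covered: P1 — 1 host.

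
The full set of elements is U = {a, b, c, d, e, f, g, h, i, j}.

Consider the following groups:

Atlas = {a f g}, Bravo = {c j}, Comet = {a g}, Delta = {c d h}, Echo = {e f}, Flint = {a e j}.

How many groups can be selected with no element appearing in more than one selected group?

3

Bravo, Comet, Echo are pairwise disjoint (Bravo={c,j}; Comet={a,g}; Echo={e,f}).
Every remaining group overlaps one of these, and no 4 of the listed groups are pairwise disjoint, so 3 is the maximum.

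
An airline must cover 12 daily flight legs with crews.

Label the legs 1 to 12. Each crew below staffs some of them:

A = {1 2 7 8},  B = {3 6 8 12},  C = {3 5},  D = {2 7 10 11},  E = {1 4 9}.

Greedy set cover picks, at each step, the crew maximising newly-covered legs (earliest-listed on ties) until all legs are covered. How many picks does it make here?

Greedy: pick A (covers 4 new) → pick B (covers 3 new) → pick D (covers 2 new) → pick E (covers 2 new) → pick C (covers 1 new). Total picks: 5.
(The true minimum cover uses only 4 crews, so greedy is not optimal here.)

5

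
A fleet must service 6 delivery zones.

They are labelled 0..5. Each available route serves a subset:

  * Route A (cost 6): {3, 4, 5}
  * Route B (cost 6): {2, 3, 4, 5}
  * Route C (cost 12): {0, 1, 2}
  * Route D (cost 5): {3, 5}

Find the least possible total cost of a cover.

18

A, C together cover every zone (A ∪ C = {0, 1, 2, 3, 4, 5}); total cost 6 + 12 = 18.
No covering selection has total cost below 18.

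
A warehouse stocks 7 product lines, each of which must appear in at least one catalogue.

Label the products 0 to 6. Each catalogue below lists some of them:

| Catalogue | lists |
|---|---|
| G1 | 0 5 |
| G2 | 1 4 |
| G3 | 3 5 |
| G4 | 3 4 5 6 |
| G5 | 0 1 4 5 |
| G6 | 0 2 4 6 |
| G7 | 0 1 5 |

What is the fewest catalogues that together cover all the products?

G3 and G5 and G6 together: G3 ∪ G5 ∪ G6 = {0, 1, 2, 3, 4, 5, 6} — every product is covered.
Only G6 contains 2, so G6 is forced; the remaining 3 products need at least 2 more catalogues (each remaining catalogue adds at most 2) — so at least 3 catalogues are needed, and 3 is optimal.

3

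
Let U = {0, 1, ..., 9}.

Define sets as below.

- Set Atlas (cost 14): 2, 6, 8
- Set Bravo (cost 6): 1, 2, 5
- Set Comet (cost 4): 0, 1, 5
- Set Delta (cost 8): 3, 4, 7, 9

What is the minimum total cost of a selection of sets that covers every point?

26

Atlas, Comet, Delta together cover every point (Atlas ∪ Comet ∪ Delta = {0, 1, 2, 3, 4, 5, 6, 7, 8, 9}); total cost 14 + 4 + 8 = 26.
No covering selection has total cost below 26.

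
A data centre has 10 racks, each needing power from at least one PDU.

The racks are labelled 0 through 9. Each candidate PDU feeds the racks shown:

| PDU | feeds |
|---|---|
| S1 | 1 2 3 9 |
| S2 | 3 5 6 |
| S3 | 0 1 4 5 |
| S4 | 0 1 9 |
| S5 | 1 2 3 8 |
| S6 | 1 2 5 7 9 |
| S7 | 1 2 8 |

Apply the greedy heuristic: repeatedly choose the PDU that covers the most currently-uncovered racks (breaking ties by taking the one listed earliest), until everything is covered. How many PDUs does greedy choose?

Greedy: pick S6 (covers 5 new) → pick S2 (covers 2 new) → pick S3 (covers 2 new) → pick S5 (covers 1 new). Total picks: 4.

4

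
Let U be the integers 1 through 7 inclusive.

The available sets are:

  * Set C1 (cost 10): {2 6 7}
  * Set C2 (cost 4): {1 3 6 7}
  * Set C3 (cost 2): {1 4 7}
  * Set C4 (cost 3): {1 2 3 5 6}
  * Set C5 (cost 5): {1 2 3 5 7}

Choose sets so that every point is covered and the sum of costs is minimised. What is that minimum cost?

5

C3, C4 together cover every point (C3 ∪ C4 = {1, 2, 3, 4, 5, 6, 7}); total cost 2 + 3 = 5.
No covering selection has total cost below 5.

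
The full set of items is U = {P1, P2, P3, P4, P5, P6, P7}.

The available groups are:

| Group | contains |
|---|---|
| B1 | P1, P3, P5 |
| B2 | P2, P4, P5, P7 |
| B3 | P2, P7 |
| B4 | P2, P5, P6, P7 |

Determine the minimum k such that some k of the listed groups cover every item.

B1 and B2 and B4 together: B1 ∪ B2 ∪ B4 = {P1, P2, P3, P4, P5, P6, P7} — every item is covered.
Only B1 contains P1, so B1 is forced; the remaining 4 items need at least 2 more groups (each remaining group adds at most 3) — so at least 3 groups are needed, and 3 is optimal.

3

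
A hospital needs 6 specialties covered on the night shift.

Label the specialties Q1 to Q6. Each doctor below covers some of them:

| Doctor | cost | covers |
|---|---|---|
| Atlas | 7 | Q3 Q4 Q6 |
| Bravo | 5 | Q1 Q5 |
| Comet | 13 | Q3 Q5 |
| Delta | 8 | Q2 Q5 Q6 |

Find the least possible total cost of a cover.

Atlas, Bravo, Delta together cover every specialty (Atlas ∪ Bravo ∪ Delta = {Q1, Q2, Q3, Q4, Q5, Q6}); total cost 7 + 5 + 8 = 20.
No covering selection has total cost below 20.

20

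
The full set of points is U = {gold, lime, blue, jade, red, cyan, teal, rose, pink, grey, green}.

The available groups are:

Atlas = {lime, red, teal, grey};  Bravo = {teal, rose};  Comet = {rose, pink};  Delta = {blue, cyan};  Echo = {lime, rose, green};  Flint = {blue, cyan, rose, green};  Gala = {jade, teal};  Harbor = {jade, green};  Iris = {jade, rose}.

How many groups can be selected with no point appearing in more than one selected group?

Atlas, Comet, Delta, Harbor are pairwise disjoint (Atlas={lime,red,teal,grey}; Comet={rose,pink}; Delta={blue,cyan}; Harbor={jade,green}).
Every remaining group overlaps one of these, and no 5 of the listed groups are pairwise disjoint, so 4 is the maximum.

4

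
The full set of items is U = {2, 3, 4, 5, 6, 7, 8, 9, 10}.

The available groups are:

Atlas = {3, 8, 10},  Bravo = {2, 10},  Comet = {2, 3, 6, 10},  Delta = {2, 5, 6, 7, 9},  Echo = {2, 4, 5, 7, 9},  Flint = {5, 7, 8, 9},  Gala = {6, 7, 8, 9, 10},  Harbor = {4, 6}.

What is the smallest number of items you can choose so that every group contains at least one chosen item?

3

Take H = {4, 5, 10}. Each listed group contains at least one of these, so H is a hitting set of size 3.
The groups Bravo, Flint, Harbor are pairwise disjoint, so any hitting set needs a separate item for each — at least 3. Hence 3 is optimal.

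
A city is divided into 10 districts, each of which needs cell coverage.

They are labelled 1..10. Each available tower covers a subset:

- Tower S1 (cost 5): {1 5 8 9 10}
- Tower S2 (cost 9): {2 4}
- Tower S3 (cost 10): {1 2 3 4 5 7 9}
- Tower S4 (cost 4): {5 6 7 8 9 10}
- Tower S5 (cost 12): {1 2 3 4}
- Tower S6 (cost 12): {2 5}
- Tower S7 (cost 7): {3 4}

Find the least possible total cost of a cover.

S3, S4 together cover every district (S3 ∪ S4 = {1, 2, 3, 4, 5, 6, 7, 8, 9, 10}); total cost 10 + 4 = 14.
No covering selection has total cost below 14.

14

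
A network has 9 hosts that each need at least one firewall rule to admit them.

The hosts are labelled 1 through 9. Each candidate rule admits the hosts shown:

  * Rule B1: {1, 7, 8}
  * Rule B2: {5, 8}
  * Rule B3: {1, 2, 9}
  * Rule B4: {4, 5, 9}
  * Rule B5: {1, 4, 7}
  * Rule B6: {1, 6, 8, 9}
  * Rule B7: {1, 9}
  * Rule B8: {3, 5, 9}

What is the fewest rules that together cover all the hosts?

B3 and B5 and B6 and B8 together: B3 ∪ B5 ∪ B6 ∪ B8 = {1, 2, 3, 4, 5, 6, 7, 8, 9} — every host is covered.
Only B3 contains 2, so B3 is forced; the remaining 6 hosts need at least 3 more rules (each remaining rule adds at most 2) — so at least 4 rules are needed, and 4 is optimal.

4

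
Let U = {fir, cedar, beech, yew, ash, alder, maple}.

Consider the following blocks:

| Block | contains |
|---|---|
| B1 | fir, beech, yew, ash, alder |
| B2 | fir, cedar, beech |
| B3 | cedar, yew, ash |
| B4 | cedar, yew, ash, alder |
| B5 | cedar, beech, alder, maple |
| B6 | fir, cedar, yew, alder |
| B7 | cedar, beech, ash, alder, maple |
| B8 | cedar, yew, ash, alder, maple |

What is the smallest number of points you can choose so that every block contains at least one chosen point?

The 2 points {cedar, alder} hit every block.
No single point lies in every block, so at least 2 are needed and 2 is optimal.

2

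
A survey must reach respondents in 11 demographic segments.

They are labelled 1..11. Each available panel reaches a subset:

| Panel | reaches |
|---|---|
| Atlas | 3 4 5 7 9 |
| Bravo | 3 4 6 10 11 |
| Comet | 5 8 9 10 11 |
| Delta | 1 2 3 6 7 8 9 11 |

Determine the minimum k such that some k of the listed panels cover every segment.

Take {Atlas, Comet, Delta}. Their union is {1, 2, 3, 4, 5, 6, 7, 8, 9, 10, 11}, which is all 11 segments.
Only Delta contains 1, so Delta is forced; the remaining 3 segments need at least 2 more panels (each remaining panel adds at most 2) — so at least 3 panels are needed, and 3 is optimal.

3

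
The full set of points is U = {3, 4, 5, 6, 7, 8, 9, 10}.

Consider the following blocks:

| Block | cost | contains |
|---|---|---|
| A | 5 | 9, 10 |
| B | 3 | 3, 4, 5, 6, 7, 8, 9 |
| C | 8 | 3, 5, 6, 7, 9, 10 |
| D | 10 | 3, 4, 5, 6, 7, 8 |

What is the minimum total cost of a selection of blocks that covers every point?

A, B together cover every point (A ∪ B = {3, 4, 5, 6, 7, 8, 9, 10}); total cost 5 + 3 = 8.
No covering selection has total cost below 8.

8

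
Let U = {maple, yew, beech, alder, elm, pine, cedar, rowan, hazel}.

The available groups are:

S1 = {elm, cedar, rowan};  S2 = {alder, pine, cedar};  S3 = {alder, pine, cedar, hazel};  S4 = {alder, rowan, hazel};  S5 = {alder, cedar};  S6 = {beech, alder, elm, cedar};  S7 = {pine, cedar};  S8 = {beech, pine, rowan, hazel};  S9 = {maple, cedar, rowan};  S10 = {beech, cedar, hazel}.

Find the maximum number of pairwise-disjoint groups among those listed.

S5, S8 are pairwise disjoint (S5={alder,cedar}; S8={beech,pine,rowan,hazel}).
Every remaining group overlaps one of these, and no 3 of the listed groups are pairwise disjoint, so 2 is the maximum.

2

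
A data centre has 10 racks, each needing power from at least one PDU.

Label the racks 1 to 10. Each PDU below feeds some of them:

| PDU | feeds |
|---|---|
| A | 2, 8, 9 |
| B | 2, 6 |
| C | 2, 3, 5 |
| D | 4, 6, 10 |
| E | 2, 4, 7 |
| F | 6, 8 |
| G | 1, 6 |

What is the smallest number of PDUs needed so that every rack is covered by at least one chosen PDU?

A and C and D and E and G together: A ∪ C ∪ D ∪ E ∪ G = {1, 2, 3, 4, 5, 6, 7, 8, 9, 10} — every rack is covered.
Only E contains 7, so E is forced; the remaining 7 racks need at least 4 more PDUs (each remaining PDU adds at most 2) — so at least 5 PDUs are needed, and 5 is optimal.

5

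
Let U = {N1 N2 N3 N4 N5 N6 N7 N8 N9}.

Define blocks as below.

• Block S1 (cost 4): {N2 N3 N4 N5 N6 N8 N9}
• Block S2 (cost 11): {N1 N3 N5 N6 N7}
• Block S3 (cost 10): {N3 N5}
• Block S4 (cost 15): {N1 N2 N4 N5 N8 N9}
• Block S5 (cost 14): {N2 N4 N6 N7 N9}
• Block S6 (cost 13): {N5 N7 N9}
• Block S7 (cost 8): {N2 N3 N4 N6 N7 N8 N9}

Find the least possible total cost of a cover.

S1, S2 together cover every element (S1 ∪ S2 = {N1, N2, N3, N4, N5, N6, N7, N8, N9}); total cost 4 + 11 = 15.
No covering selection has total cost below 15.

15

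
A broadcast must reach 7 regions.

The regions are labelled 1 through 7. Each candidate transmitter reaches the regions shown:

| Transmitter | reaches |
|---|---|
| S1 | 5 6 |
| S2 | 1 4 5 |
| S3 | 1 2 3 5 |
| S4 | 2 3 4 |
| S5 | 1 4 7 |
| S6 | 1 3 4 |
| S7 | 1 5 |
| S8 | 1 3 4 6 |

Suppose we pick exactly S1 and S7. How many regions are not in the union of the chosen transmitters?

Union of S1, S7 = {1, 5, 6}.
Not covered: 2, 3, 4, 7 — 4 regions.

4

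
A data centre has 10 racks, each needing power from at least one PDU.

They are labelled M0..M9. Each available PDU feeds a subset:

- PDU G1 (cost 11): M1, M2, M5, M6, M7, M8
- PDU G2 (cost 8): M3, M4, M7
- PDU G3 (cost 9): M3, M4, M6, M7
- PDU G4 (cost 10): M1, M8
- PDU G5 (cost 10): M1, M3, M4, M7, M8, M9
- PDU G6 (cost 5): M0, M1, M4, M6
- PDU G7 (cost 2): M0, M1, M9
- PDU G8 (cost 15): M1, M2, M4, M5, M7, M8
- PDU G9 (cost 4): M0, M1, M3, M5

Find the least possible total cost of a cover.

G1, G2, G7 together cover every rack (G1 ∪ G2 ∪ G7 = {M0, M1, M2, M3, M4, M5, M6, M7, M8, M9}); total cost 11 + 8 + 2 = 21.
The greedy pick G7, G9, G6, G1 costs 22; no covering selection beats 21.

21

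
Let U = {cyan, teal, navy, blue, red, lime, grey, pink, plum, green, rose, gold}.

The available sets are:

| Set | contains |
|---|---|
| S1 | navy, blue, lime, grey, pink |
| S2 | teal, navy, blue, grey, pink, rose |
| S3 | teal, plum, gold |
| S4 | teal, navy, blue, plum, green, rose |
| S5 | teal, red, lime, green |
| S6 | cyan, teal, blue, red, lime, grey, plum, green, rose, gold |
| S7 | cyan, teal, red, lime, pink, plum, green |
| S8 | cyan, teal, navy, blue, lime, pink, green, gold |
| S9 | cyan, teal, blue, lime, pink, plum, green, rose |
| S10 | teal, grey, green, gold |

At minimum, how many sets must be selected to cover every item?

2

Take {S2, S6}. Their union is {cyan, teal, navy, blue, red, lime, grey, pink, plum, green, rose, gold}, which is all 12 items.
No single set has all 12 items (the largest, S6, has 10), so 2 is optimal.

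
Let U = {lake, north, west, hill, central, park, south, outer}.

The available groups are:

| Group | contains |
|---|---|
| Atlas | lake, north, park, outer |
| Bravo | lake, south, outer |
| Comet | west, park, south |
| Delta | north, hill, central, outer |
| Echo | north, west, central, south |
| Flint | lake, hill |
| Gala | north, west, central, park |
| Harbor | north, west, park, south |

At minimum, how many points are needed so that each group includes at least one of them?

3

H = {lake, west, outer} meets every group (each contains at least one member of H), and |H| = 3.
No choice of 2 points meets every group, so 3 is the minimum.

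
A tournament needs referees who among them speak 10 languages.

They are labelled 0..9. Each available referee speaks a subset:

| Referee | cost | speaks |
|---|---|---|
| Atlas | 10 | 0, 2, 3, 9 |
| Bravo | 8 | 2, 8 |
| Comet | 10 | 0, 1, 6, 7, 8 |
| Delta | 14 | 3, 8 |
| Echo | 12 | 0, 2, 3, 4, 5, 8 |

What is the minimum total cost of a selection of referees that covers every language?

32

Atlas, Comet, Echo together cover every language (Atlas ∪ Comet ∪ Echo = {0, 1, 2, 3, 4, 5, 6, 7, 8, 9}); total cost 10 + 10 + 12 = 32.
No covering selection has total cost below 32.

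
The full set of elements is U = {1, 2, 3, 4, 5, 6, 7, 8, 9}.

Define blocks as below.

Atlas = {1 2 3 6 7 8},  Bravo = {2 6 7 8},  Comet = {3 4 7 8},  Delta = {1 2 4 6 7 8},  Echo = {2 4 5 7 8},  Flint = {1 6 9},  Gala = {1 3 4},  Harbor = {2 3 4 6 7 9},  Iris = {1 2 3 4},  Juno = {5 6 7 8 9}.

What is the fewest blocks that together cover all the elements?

2

Iris and Juno together: Iris ∪ Juno = {1, 2, 3, 4, 5, 6, 7, 8, 9} — every element is covered.
No single block has all 9 elements (the largest, Atlas, has 6), so 2 is optimal.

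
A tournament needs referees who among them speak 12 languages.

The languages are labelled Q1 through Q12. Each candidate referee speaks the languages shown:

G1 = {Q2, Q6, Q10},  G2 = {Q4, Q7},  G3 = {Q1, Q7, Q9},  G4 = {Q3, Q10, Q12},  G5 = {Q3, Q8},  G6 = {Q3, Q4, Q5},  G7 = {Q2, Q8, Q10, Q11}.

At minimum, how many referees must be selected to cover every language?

5

Take {G1, G3, G4, G6, G7}. Their union is {Q1, Q2, Q3, Q4, Q5, Q6, Q7, Q8, Q9, Q10, Q11, Q12}, which is all 12 languages.
No 4 of the 7 referees cover everything (all 35 combinations miss at least one language), so 5 is optimal.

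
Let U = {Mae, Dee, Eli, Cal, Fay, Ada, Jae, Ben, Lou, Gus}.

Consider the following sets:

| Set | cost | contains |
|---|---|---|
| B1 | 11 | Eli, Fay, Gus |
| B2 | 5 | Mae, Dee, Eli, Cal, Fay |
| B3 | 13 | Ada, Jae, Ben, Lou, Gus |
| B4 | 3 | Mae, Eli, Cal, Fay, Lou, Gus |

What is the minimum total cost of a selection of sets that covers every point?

18

B2, B3 together cover every point (B2 ∪ B3 = {Mae, Dee, Eli, Cal, Fay, Ada, Jae, Ben, Lou, Gus}); total cost 5 + 13 = 18.
The greedy pick B4, B3, B2 costs 21; no covering selection beats 18.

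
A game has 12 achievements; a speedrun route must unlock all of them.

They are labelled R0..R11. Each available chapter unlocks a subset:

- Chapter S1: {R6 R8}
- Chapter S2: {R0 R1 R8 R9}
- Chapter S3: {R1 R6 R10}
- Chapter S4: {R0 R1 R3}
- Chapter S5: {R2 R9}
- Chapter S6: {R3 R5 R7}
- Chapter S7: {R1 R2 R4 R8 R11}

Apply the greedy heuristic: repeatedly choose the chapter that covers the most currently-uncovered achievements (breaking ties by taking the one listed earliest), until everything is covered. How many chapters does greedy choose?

4

Greedy: pick S7 (covers 5 new) → pick S6 (covers 3 new) → pick S2 (covers 2 new) → pick S3 (covers 2 new). Total picks: 4.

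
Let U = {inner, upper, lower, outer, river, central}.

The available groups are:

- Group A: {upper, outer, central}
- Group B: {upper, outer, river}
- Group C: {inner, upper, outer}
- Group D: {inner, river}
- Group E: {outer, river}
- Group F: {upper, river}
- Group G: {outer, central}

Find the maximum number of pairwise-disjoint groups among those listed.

A, D are pairwise disjoint (A={upper,outer,central}; D={inner,river}).
Every remaining group overlaps one of these, and no 3 of the listed groups are pairwise disjoint, so 2 is the maximum.

2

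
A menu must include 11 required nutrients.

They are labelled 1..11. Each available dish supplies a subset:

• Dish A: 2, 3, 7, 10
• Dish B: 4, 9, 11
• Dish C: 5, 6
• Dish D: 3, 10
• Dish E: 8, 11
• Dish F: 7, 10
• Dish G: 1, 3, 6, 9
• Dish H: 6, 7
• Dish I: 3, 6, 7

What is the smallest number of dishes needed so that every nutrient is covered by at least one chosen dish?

5

A and B and C and E and G together: A ∪ B ∪ C ∪ E ∪ G = {1, 2, 3, 4, 5, 6, 7, 8, 9, 10, 11} — every nutrient is covered.
No 4 of the 9 dishes cover everything (all 126 combinations miss at least one nutrient), so 5 is optimal.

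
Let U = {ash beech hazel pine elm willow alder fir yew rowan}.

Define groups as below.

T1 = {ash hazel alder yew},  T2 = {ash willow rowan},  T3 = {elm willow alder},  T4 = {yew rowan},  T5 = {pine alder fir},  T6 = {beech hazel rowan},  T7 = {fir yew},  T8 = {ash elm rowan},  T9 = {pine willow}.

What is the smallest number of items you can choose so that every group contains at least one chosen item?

4

H = {willow, alder, yew, rowan} meets every group (each contains at least one member of H), and |H| = 4.
No choice of 3 items meets every group, so 4 is the minimum.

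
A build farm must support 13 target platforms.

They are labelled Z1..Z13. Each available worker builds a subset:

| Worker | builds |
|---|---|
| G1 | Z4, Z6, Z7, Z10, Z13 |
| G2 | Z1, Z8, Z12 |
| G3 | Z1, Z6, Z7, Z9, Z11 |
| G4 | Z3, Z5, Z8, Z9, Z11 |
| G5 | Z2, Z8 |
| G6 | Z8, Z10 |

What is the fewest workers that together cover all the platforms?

Take {G1, G2, G4, G5}. Their union is {Z1, Z2, Z3, Z4, Z5, Z6, Z7, Z8, Z9, Z10, Z11, Z12, Z13}, which is all 13 platforms.
Only G5 contains Z2, so G5 is forced; the remaining 11 platforms need at least 3 more workers (each remaining worker adds at most 5) — so at least 4 workers are needed, and 4 is optimal.

4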